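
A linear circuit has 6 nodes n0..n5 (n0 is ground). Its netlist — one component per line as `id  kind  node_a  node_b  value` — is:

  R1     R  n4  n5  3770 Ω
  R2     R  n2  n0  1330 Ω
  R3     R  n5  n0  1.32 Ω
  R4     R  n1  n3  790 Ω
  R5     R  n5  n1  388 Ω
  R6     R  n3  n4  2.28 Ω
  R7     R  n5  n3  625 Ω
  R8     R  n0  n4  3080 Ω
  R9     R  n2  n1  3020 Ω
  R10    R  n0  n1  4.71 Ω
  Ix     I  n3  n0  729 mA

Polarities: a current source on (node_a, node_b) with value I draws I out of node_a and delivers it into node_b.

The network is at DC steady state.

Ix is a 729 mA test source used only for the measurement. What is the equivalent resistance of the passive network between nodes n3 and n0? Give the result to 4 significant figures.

R_eq = 290.5 Ω

Element admittances at DC:
  Y(R1) = 0.0002653 S between n4,n5
  Y(R2) = 0.0007519 S between n2,n0
  Y(R3) = 0.7576 S between n5,n0
  Y(R4) = 0.001266 S between n1,n3
  Y(R5) = 0.002577 S between n5,n1
  Y(R6) = 0.4386 S between n3,n4
  Y(R7) = 0.001600 S between n5,n3
  Y(R8) = 0.0003247 S between n0,n4
  Y(R9) = 0.0003311 S between n2,n1
  Y(R10) = 0.2123 S between n0,n1
  Ix: injects 0.729 A into n0 (from n3)
Assemble and solve the 5×5 MNA system:
  V(n1)=-1.245  V(n2)=-0.3806  V(n3)=-211.7  V(n4)=-211.5  V(n5)=-0.5224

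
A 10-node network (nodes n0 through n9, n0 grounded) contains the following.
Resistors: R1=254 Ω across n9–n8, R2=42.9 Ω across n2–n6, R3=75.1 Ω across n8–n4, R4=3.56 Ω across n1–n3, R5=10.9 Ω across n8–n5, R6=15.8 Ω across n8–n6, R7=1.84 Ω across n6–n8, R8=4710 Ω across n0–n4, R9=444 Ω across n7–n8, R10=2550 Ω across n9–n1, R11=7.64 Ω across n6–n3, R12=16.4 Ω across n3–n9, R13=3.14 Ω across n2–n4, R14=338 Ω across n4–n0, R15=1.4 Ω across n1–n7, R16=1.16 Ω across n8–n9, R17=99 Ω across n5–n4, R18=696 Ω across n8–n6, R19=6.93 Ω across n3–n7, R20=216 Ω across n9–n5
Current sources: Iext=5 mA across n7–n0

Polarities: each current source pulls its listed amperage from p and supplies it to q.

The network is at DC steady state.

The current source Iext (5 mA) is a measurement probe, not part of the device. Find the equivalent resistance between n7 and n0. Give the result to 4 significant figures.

R_eq = 346.1 Ω

MNA unknowns: 9 node voltages V₁..V_9
R1: Y=0.003937 on G[9,8]
R2: Y=0.02331 on G[2,6]
R3: Y=0.01332 on G[8,4]
R4: Y=0.2809 on G[1,3]
R5: Y=0.09174 on G[8,5]
R6: Y=0.06329 on G[8,6]
R7: Y=0.5435 on G[6,8]
R8: Y=0.0002123 on G[0,4]
R9: Y=0.002252 on G[7,8]
R10: Y=0.0003922 on G[9,1]
R11: Y=0.1309 on G[6,3]
R12: Y=0.06098 on G[3,9]
R13: Y=0.3185 on G[2,4]
R14: Y=0.002959 on G[4,0]
R15: Y=0.7143 on G[1,7]
R16: Y=0.8621 on G[8,9]
R17: Y=0.01010 on G[5,4]
R18: Y=0.001437 on G[8,6]
R19: Y=0.1443 on G[3,7]
R20: Y=0.004630 on G[9,5]
Iext: z[7]−=0.005, z[0]+=0.005
solve → V1=-1.726, V2=-1.585, V3=-1.716, V4=-1.577, V5=-1.679, V6=-1.691, V7=-1.730, V8=-1.689, V9=-1.691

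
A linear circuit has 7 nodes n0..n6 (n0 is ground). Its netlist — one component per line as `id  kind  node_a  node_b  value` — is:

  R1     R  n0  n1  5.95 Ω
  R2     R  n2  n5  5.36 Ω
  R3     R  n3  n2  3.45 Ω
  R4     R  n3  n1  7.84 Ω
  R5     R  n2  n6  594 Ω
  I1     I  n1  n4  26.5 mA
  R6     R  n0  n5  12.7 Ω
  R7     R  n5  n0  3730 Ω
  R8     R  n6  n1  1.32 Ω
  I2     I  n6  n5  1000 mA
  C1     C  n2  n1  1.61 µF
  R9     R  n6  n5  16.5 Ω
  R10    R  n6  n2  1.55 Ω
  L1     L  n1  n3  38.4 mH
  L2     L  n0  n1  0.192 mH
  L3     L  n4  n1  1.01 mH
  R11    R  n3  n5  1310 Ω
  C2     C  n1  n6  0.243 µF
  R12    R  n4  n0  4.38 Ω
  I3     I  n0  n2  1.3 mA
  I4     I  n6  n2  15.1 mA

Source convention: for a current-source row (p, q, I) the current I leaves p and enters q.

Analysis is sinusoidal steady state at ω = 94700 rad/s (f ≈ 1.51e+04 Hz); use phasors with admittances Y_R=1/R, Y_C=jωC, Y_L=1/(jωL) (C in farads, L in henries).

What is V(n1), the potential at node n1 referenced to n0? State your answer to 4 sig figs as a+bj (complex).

-1.154-0.3113j V

MNA unknowns: 6 node voltages V₁..V_6
R1: Y=0.1681+0.000j on G[0,1]
R2: Y=0.1866+0.000j on G[2,5]
R3: Y=0.2899+0.000j on G[3,2]
R4: Y=0.1276+0.000j on G[3,1]
R5: Y=0.001684+0.000j on G[2,6]
I1: z[1]−=0.0265, z[4]+=0.0265
R6: Y=0.07874+0.000j on G[0,5]
R7: Y=0.0002681+0.000j on G[5,0]
R8: Y=0.7576+0.000j on G[6,1]
I2: z[6]−=1, z[5]+=1
C1: Y=0.000+0.1525j on G[2,1]
R9: Y=0.06061+0.000j on G[6,5]
R10: Y=0.6452+0.000j on G[6,2]
L1: Y=0.000-0.0002750j on G[1,3]
L2: Y=0.000-0.05500j on G[0,1]
L3: Y=0.000-0.01046j on G[4,1]
R11: Y=0.0007634+0.000j on G[3,5]
C2: Y=0.000+0.02301j on G[1,6]
R12: Y=0.2283+0.000j on G[4,0]
I3: z[0]−=0.0013, z[2]+=0.0013
I4: z[6]−=0.0151, z[2]+=0.0151
solve → V1=-1.154-0.3113j, V2=-0.6651-0.4217j, V3=-0.8087-0.3876j, V4=0.09919+0.05740j, V5=2.402-0.3073j, V6=-1.485-0.3547j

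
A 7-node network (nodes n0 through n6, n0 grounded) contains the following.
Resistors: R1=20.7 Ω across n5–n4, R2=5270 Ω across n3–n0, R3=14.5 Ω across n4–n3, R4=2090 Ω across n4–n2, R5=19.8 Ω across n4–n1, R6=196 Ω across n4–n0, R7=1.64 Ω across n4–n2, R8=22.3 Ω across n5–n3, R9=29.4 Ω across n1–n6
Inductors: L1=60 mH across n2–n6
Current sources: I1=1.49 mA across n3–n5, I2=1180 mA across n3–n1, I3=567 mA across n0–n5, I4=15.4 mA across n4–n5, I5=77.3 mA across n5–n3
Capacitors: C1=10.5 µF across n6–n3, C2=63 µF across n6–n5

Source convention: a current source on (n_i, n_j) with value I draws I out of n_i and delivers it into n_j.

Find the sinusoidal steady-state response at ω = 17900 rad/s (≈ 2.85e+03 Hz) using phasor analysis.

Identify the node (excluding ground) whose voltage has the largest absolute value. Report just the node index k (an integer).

Element admittances at ω=17900 rad/s:
  Y(R1) = 0.04831+0.000j S between n5,n4
  Y(L1) = 0.000-0.0009311j S between n2,n6
  Y(R2) = 0.0001898+0.000j S between n3,n0
  I1: injects 0.00149 A into n5 (from n3)
  Y(R3) = 0.06897+0.000j S between n4,n3
  Y(R4) = 0.0004785+0.000j S between n4,n2
  Y(R5) = 0.05051+0.000j S between n4,n1
  I2: injects 1.18 A into n1 (from n3)
  Y(R6) = 0.005102+0.000j S between n4,n0
  Y(C1) = 0.000+0.1879j S between n6,n3
  Y(R7) = 0.6098+0.000j S between n4,n2
  Y(R8) = 0.04484+0.000j S between n5,n3
  I3: injects 0.567 A into n5 (from n0)
  I4: injects 0.0154 A into n5 (from n4)
  Y(C2) = 0.000+1.128j S between n6,n5
  Y(R9) = 0.03401+0.000j S between n1,n6
  I5: injects 0.0773 A into n3 (from n5)
Assemble and solve the 6×6 MNA system:
  V(n1)=121.2-0.9712j  V(n2)=107.2-0.08669j  V(n3)=105.1+2.334j  V(n4)=107.2-0.08682j  V(n5)=107.4-2.629j  V(n6)=107.1-2.284j

1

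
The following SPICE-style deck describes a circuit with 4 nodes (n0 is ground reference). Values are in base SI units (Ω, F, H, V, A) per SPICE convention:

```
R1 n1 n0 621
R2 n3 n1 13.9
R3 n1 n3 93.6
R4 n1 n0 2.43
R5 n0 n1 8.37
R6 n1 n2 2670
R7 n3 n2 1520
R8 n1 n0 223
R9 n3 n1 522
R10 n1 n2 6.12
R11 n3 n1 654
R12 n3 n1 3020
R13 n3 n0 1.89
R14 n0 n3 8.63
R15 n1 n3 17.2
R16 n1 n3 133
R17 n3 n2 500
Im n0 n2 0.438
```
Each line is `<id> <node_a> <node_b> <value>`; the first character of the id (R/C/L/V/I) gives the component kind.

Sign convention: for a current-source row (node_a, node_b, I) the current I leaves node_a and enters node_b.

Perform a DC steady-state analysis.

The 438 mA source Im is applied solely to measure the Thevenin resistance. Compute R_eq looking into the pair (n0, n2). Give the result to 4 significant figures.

MNA unknowns: 3 node voltages V₁..V_3
R1: Y=0.001610 on G[1,0]
R2: Y=0.07194 on G[3,1]
R3: Y=0.01068 on G[1,3]
R4: Y=0.4115 on G[1,0]
R5: Y=0.1195 on G[0,1]
R6: Y=0.0003745 on G[1,2]
R7: Y=0.0006579 on G[3,2]
R8: Y=0.004484 on G[1,0]
R9: Y=0.001916 on G[3,1]
R10: Y=0.1634 on G[1,2]
R11: Y=0.001529 on G[3,1]
R12: Y=0.0003311 on G[3,1]
R13: Y=0.5291 on G[3,0]
R14: Y=0.1159 on G[0,3]
R15: Y=0.05814 on G[1,3]
R16: Y=0.007519 on G[1,3]
R17: Y=0.002000 on G[3,2]
Im: z[0]−=0.438, z[2]+=0.438
solve → V1=0.6533, V2=3.277, V3=0.1351

R_eq = 7.481 Ω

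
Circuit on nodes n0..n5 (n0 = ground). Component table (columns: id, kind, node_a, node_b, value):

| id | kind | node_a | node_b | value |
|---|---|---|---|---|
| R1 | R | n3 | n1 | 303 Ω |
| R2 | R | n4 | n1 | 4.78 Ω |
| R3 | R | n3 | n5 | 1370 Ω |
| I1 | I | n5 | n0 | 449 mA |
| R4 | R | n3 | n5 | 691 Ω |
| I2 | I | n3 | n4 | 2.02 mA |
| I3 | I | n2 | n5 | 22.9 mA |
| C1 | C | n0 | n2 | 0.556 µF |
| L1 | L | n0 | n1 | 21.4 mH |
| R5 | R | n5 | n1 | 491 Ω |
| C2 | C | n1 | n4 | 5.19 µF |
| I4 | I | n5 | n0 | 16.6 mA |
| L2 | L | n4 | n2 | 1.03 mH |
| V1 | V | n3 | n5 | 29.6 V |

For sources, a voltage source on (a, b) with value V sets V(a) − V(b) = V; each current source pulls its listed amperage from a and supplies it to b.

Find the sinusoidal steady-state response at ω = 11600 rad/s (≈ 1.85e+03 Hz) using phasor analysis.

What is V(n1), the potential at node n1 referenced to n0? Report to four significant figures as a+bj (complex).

MNA unknowns: 5 node voltages V₁..V_5 plus 1 source current (V1)
R1: Y=0.003300+0.000j on G[3,1]
R2: Y=0.2092+0.000j on G[4,1]
R3: Y=0.0007299+0.000j on G[3,5]
I1: z[5]−=0.449, z[0]+=0.449
R4: Y=0.001447+0.000j on G[3,5]
I2: z[3]−=0.00202, z[4]+=0.00202
I3: z[2]−=0.0229, z[5]+=0.0229
C1: Y=0.000+0.006450j on G[0,2]
L1: Y=0.000-0.004028j on G[0,1]
R5: Y=0.002037+0.000j on G[5,1]
C2: Y=0.000+0.06020j on G[1,4]
I4: z[5]−=0.0166, z[0]+=0.0166
L2: Y=0.000-0.08370j on G[4,2]
V1: row V3−V5=29.6, i_V1 at 3,5
solve → V1=-11.52+160.7j, V2=-7.198+172.6j, V3=-83.56+160.7j, V4=-6.643+159.6j, V5=-113.2+160.7j
aux → i_V1=0.1713+0.000j

-11.52+160.7j V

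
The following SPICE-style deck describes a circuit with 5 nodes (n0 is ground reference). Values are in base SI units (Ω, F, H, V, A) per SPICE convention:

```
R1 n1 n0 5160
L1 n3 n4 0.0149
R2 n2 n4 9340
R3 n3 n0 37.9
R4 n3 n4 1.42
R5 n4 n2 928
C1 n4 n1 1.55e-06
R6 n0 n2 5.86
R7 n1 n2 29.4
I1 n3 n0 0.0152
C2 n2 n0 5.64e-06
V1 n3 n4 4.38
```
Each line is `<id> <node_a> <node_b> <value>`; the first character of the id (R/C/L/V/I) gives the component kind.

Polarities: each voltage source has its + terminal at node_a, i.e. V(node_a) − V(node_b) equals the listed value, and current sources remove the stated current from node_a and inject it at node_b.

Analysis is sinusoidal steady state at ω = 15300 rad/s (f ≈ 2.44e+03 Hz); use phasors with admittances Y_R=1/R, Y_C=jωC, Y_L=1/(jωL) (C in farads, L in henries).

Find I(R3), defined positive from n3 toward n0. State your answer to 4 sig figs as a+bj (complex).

MNA unknowns: 4 node voltages V₁..V_4 plus 1 source current (V1)
R1: Y=0.0001938+0.000j on G[1,0]
L1: Y=0.000-0.004387j on G[3,4]
R2: Y=0.0001071+0.000j on G[2,4]
R3: Y=0.02639+0.000j on G[3,0]
R4: Y=0.7042+0.000j on G[3,4]
R5: Y=0.001078+0.000j on G[4,2]
C1: Y=0.000+0.02371j on G[4,1]
R6: Y=0.1706+0.000j on G[0,2]
R7: Y=0.03401+0.000j on G[1,2]
I1: z[3]−=0.0152, z[0]+=0.0152
C2: Y=0.000+0.08629j on G[2,0]
V1: row V3−V4=4.38, i_V1 at 3,4
solve → V1=-1.713-0.9152j, V2=-0.3071-0.01608j, V3=1.370+1.115j, V4=-3.010+1.115j
aux → i_V1=-3.136-0.01021j

0.03615+0.02942j A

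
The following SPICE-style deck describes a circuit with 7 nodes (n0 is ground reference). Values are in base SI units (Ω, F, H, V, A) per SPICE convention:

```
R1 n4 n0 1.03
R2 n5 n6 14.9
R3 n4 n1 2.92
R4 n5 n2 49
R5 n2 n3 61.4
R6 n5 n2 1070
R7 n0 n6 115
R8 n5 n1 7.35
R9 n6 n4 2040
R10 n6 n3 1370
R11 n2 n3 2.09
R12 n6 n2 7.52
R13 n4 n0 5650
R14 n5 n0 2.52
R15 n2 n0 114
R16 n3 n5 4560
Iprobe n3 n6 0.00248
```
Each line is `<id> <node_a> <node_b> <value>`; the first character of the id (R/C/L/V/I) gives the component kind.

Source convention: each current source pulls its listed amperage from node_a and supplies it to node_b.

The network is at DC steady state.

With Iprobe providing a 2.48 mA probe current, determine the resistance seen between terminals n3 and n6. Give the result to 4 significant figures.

MNA unknowns: 6 node voltages V₁..V_6
R1: Y=0.9709 on G[4,0]
R2: Y=0.06711 on G[5,6]
R3: Y=0.3425 on G[4,1]
R4: Y=0.02041 on G[5,2]
R5: Y=0.01629 on G[2,3]
R6: Y=0.0009346 on G[5,2]
R7: Y=0.008696 on G[0,6]
R8: Y=0.1361 on G[5,1]
R9: Y=0.0004902 on G[6,4]
R10: Y=0.0007299 on G[6,3]
R11: Y=0.4785 on G[2,3]
R12: Y=0.1330 on G[6,2]
R13: Y=0.0001770 on G[4,0]
R14: Y=0.3968 on G[5,0]
R15: Y=0.008772 on G[2,0]
R16: Y=0.0002193 on G[3,5]
Iprobe: z[3]−=0.00248, z[6]+=0.00248
solve → V1=4.232e-05, V2=-0.01129, V3=-0.01627, V4=1.276e-05, V5=0.0001167, V6=0.004639

R_eq = 8.430 Ω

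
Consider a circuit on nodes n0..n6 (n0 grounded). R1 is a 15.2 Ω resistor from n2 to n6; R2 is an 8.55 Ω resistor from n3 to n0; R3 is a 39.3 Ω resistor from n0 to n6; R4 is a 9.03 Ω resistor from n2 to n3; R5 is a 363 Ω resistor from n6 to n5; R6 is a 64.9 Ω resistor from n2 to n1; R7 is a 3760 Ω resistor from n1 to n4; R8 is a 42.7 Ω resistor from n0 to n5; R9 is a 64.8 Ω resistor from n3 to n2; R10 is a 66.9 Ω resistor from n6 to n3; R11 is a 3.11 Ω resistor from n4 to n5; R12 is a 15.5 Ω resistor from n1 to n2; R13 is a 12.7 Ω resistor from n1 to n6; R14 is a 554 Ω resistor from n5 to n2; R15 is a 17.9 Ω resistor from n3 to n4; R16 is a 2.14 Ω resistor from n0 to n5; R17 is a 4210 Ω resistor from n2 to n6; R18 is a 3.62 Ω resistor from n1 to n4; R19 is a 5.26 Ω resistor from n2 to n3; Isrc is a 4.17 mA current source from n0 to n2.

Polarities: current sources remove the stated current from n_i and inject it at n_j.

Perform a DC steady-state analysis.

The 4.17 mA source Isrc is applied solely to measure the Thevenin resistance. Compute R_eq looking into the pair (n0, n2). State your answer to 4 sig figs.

R_eq = 6.066 Ω

Apply KCL at each of the 6 non-ground nodes and solve the resulting linear system.
Node n1: branches {R6, R7, R12, R13, R18} → V_1 = 0.01306
Node n2: branches {R1, R4, R6, R9, R12, R14, R17, R19, Isrc} → V_2 = 0.02529
Node n3: branches {R2, R4, R9, R10, R15, R19} → V_3 = 0.01731
Node n4: branches {R7, R11, R15, R18} → V_4 = 0.008749
Node n5: branches {R5, R8, R11, R14, R16} → V_5 = 0.003553
Node n6: branches {R1, R3, R5, R10, R13, R17} → V_6 = 0.01579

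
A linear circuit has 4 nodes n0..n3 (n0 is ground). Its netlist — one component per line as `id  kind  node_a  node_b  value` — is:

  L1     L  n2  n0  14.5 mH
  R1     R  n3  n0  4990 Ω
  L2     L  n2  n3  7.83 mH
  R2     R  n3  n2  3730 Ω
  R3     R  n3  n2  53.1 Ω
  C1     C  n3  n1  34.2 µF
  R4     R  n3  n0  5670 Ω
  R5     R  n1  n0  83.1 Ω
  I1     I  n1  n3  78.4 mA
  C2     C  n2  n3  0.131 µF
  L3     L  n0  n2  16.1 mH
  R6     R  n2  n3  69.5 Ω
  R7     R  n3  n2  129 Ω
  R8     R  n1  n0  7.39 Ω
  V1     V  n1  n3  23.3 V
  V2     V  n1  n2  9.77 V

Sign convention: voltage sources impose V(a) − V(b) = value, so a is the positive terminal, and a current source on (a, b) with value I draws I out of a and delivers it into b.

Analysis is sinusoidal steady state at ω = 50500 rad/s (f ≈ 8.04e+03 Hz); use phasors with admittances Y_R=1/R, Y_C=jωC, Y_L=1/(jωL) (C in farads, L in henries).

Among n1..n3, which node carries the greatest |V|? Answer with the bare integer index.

MNA unknowns: 3 node voltages V₁..V_3 plus 2 source currents (V1, V2)
L1: Y=0.000-0.001366j on G[2,0]
R1: Y=0.0002004+0.000j on G[3,0]
L2: Y=0.000-0.002529j on G[2,3]
R2: Y=0.0002681+0.000j on G[3,2]
R3: Y=0.01883+0.000j on G[3,2]
C1: Y=0.000+1.727j on G[3,1]
R4: Y=0.0001764+0.000j on G[3,0]
R5: Y=0.01203+0.000j on G[1,0]
I1: z[1]−=0.0784, z[3]+=0.0784
C2: Y=0.000+0.006615j on G[2,3]
L3: Y=0.000-0.001230j on G[0,2]
R6: Y=0.01439+0.000j on G[2,3]
R7: Y=0.007752+0.000j on G[3,2]
R8: Y=0.1353+0.000j on G[1,0]
V1: row V1−V3=23.3, i_V1 at 1,3
V2: row V1−V2=9.77, i_V2 at 1,2
solve → V1=0.06242-0.1706j, V2=-9.708-0.1706j, V3=-23.24-0.1706j
aux → i_V1=-0.6451-40.30j, i_V2=0.5575+0.08049j

3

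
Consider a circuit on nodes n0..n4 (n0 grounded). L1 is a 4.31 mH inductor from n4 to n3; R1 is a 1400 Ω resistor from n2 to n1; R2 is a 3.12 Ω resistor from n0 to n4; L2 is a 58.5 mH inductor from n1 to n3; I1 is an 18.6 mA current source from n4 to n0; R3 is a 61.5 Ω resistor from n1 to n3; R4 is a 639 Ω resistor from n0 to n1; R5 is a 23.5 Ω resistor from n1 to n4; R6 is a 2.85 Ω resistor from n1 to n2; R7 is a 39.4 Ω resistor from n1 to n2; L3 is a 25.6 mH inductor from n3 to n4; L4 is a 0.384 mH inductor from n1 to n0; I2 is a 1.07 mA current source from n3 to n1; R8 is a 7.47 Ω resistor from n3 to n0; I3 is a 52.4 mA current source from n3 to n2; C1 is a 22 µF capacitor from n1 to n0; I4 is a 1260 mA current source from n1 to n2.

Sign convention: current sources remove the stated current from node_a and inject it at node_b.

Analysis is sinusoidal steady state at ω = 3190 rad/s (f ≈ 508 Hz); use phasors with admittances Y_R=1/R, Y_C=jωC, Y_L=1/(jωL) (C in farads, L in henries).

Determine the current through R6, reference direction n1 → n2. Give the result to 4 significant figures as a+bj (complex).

MNA unknowns: 4 node voltages V₁..V_4
L1: Y=0.000-0.07273j on G[4,3]
R1: Y=0.0007143+0.000j on G[2,1]
R2: Y=0.3205+0.000j on G[0,4]
L2: Y=0.000-0.005359j on G[1,3]
I1: z[4]−=0.0186, z[0]+=0.0186
R3: Y=0.01626+0.000j on G[1,3]
R4: Y=0.001565+0.000j on G[0,1]
R5: Y=0.04255+0.000j on G[1,4]
R6: Y=0.3509+0.000j on G[1,2]
R7: Y=0.02538+0.000j on G[1,2]
L3: Y=0.000-0.01225j on G[3,4]
L4: Y=0.000-0.8164j on G[1,0]
I2: z[3]−=0.00107, z[1]+=0.00107
R8: Y=0.1339+0.000j on G[3,0]
I3: z[3]−=0.0524, z[2]+=0.0524
C1: Y=0.000+0.07018j on G[1,0]
I4: z[1]−=1.26, z[2]+=1.26
solve → V1=0.002398+0.05961j, V2=3.484+0.05961j, V3=-0.2640-0.1035j, V4=-0.08654+0.04853j

-1.222+0.000j A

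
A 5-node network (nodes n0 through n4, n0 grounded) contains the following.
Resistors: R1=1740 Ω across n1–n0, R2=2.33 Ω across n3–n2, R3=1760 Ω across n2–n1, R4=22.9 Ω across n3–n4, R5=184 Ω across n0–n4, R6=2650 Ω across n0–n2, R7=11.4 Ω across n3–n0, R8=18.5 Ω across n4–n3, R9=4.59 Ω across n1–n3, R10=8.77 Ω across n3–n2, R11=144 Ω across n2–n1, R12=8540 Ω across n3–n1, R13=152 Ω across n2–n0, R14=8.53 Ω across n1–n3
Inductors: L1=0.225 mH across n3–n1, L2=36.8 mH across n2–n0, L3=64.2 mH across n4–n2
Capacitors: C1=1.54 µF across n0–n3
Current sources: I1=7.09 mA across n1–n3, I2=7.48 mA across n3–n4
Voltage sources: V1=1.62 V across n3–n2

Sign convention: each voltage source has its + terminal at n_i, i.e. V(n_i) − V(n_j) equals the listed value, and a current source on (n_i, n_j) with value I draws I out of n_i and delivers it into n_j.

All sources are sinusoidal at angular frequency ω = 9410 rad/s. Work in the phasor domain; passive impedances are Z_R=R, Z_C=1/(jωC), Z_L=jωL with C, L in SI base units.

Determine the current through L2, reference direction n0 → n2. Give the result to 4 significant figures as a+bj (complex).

Apply KCL at each of the 4 non-ground nodes and solve the resulting linear system.
Node n1: branches {R1, L1, R3, R9, R11, R12, R14, I1} → V_1 = 0.08206-0.08638j
Node n2: branches {R2, R3, R6, L2, L3, R10, R11, R13, V1} → V_2 = -1.518-0.05965j
Node n3: branches {L1, R2, R4, R7, R8, R9, R10, R12, C1, R14, I1, I2, V1} → V_3 = 0.1016-0.05965j
Node n4: branches {R4, R5, L3, R8, I2} → V_4 = 0.1682-0.02944j
Source currents: i(V1)=-0.9028+0.006963j

0.0001722-0.004385j A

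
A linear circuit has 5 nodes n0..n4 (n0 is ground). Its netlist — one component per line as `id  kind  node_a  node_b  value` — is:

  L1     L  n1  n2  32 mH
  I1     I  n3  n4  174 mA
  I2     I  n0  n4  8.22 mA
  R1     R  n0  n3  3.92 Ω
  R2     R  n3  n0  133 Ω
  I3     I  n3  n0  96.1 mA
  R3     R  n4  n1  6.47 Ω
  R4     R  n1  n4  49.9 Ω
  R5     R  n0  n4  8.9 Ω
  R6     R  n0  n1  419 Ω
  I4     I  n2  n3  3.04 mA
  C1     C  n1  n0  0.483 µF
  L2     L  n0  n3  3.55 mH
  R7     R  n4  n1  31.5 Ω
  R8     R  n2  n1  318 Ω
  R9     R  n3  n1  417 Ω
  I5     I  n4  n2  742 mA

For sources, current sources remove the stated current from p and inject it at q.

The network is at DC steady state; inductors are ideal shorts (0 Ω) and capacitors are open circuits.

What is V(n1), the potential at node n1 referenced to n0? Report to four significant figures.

4.856 V

MNA unknowns: 4 node voltages V₁..V_4 plus 2 source currents (L1, L2)
L1: row V1−V2=0, i_L1 at 1,2
I1: z[3]−=0.174, z[4]+=0.174
I2: z[0]−=0.00822, z[4]+=0.00822
R1: Y=0.2551 on G[0,3]
R2: Y=0.007519 on G[3,0]
I3: z[3]−=0.0961, z[0]+=0.0961
R3: Y=0.1546 on G[4,1]
R4: Y=0.02004 on G[1,4]
R5: Y=0.1124 on G[0,4]
R6: Y=0.002387 on G[0,1]
I4: z[2]−=0.00304, z[3]+=0.00304
C1: Y=0.000 on G[1,0]
L2: row V0−V3=0, i_L2 at 0,3
R7: Y=0.03175 on G[4,1]
R8: Y=0.003145 on G[2,1]
R9: Y=0.002398 on G[3,1]
I5: z[4]−=0.742, z[2]+=0.742
solve → V1=4.856, V2=4.856, V3=0.000, V4=1.388
aux → i_L1=-0.7390, i_L2=0.2554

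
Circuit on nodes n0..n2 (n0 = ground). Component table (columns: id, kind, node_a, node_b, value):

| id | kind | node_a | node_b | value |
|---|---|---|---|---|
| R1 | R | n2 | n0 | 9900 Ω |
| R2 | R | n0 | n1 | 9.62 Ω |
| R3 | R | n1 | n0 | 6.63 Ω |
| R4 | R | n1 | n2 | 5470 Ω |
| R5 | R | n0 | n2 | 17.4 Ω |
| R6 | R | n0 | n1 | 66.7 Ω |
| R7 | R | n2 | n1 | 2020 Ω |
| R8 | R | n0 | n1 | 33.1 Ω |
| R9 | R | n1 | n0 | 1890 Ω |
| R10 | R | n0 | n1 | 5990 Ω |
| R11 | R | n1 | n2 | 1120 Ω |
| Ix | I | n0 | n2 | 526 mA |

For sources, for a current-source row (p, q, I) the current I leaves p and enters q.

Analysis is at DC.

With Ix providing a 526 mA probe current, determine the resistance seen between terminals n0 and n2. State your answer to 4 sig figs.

R_eq = 16.91 Ω

Element admittances at DC:
  Y(R1) = 0.0001010 S between n2,n0
  Y(R2) = 0.1040 S between n0,n1
  Y(R3) = 0.1508 S between n1,n0
  Y(R4) = 0.0001828 S between n1,n2
  Y(R5) = 0.05747 S between n0,n2
  Y(R6) = 0.01499 S between n0,n1
  Y(R7) = 0.0004950 S between n2,n1
  Y(R8) = 0.03021 S between n0,n1
  Y(R9) = 0.0005291 S between n1,n0
  Y(R10) = 0.0001669 S between n0,n1
  Y(R11) = 0.0008929 S between n1,n2
  Ix: injects 0.526 A into n2 (from n0)
Assemble and solve the 2×2 MNA system:
  V(n1)=0.04622  V(n2)=8.895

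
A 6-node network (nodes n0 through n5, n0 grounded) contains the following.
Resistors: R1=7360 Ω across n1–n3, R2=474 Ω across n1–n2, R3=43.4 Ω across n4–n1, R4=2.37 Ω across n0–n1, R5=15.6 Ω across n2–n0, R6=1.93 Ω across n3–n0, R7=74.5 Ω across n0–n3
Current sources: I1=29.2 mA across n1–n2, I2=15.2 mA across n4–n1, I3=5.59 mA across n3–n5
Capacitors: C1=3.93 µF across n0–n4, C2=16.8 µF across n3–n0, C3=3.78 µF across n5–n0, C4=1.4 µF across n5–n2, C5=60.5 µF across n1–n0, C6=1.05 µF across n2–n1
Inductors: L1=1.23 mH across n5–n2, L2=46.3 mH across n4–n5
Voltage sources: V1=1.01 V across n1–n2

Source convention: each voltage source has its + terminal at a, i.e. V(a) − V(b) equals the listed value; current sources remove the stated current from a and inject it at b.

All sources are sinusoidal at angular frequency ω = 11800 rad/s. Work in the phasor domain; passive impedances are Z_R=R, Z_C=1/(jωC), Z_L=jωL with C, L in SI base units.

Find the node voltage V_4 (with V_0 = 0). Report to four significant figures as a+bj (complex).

Apply KCL at each of the 5 non-ground nodes and solve the resulting linear system.
Node n1: branches {R1, R2, I1, R3, I2, R4, C5, C6, V1} → V_1 = 0.2468+0.01224j
Node n2: branches {R2, I1, L1, C4, R5, C6, V1} → V_2 = -0.7632+0.01224j
Node n3: branches {R1, C2, R6, I3, R7} → V_3 = -0.009174+0.003424j
Node n4: branches {C1, R3, I2, L2} → V_4 = 0.06393+0.2183j
Node n5: branches {C3, L1, L2, C4, I3} → V_5 = -4.150+0.6903j
Source currents: i(V1)=-0.1158-0.1891j

0.06393+0.2183j V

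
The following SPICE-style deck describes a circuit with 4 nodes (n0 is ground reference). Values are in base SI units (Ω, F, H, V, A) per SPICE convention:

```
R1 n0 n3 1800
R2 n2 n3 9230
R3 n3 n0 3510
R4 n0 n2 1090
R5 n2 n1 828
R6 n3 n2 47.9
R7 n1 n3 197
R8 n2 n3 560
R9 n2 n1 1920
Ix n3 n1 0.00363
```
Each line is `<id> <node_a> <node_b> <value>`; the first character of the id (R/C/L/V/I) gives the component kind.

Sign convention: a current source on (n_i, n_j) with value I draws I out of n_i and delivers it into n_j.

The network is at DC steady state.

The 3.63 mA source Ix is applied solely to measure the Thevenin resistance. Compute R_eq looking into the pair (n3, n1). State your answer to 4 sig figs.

Element admittances at DC:
  Y(R1) = 0.0005556 S between n0,n3
  Y(R2) = 0.0001083 S between n2,n3
  Y(R3) = 0.0002849 S between n3,n0
  Y(R4) = 0.0009174 S between n0,n2
  Y(R5) = 0.001208 S between n2,n1
  Y(R6) = 0.02088 S between n3,n2
  Y(R7) = 0.005076 S between n1,n3
  Y(R8) = 0.001786 S between n2,n3
  Y(R9) = 0.0005208 S between n2,n1
  Ix: injects 0.00363 A into n1 (from n3)
Assemble and solve the 3×3 MNA system:
  V(n1)=0.5234  V(n2)=0.01800  V(n3)=-0.01964

R_eq = 149.6 Ω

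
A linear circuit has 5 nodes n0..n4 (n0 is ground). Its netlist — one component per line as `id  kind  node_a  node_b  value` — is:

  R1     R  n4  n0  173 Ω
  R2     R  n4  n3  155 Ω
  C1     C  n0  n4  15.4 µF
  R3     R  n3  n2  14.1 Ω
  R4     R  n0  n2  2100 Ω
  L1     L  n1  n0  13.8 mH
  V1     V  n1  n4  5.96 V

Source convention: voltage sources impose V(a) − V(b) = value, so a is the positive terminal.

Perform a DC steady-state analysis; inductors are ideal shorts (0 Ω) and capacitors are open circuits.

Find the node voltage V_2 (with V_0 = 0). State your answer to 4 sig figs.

Apply KCL at each of the 4 non-ground nodes and solve the resulting linear system.
Node n1: branches {L1, V1} → V_1 = 0.000
Node n2: branches {R3, R4} → V_2 = -5.516
Node n3: branches {R2, R3} → V_3 = -5.553
Node n4: branches {R1, R2, C1, V1} → V_4 = -5.960
Source currents: i(L1)=0.03708, i(V1)=-0.03708

-5.516 V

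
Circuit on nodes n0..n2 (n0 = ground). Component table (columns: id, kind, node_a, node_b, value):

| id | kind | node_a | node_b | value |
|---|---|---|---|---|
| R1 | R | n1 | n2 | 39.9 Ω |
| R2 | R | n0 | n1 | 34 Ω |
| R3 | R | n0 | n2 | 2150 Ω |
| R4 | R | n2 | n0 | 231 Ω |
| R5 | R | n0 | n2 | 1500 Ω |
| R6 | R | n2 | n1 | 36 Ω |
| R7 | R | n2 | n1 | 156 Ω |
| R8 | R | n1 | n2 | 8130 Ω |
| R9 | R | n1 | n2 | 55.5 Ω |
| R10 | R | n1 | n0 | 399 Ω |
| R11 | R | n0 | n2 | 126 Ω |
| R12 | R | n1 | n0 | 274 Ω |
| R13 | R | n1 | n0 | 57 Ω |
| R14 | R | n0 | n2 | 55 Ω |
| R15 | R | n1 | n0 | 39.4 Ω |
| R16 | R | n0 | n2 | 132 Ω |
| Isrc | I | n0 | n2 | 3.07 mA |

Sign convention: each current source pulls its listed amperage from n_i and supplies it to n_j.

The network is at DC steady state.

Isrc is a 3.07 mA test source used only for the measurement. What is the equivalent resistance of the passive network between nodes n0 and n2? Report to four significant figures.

R_eq = 12.80 Ω

Apply KCL at each of the 2 non-ground nodes and solve the resulting linear system.
Node n1: branches {R1, R2, R6, R7, R8, R9, R10, R12, R13, R15} → V_1 = 0.01951
Node n2: branches {R1, R3, R4, R5, R6, R7, R8, R9, R11, R14, R16, Isrc} → V_2 = 0.03930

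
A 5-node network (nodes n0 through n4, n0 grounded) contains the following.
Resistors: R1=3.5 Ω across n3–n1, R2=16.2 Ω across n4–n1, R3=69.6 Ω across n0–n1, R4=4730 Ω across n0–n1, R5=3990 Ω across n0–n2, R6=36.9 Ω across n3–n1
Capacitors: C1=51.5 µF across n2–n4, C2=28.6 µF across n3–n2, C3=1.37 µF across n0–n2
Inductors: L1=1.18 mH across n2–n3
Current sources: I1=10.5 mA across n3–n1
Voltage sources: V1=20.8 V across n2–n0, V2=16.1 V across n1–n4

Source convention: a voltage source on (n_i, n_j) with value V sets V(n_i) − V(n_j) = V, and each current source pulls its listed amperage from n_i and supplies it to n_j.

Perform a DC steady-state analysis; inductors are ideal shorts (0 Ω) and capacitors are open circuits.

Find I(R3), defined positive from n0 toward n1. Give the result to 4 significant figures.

-0.2860 A

Element admittances at DC:
  Y(R1) = 0.2857 S between n3,n1
  Y(C1) = 0.000 S between n2,n4
  Y(C2) = 0.000 S between n3,n2
  Y(R2) = 0.06173 S between n4,n1
  Y(C3) = 0.000 S between n0,n2
  L1: short n2↔n3 (DC inductor)
  Y(R3) = 0.01437 S between n0,n1
  Y(R4) = 0.0002114 S between n0,n1
  Y(R5) = 0.0002506 S between n0,n2
  Y(R6) = 0.02710 S between n3,n1
  I1: injects 0.0105 A into n1 (from n3)
  V1: constraint V(n2)−V(n0) = 20.8
  V2: constraint V(n1)−V(n4) = 16.1
Assemble and solve the 7×7 MNA system:
  V(n1)=19.91  V(n2)=20.80  V(n3)=20.80  V(n4)=3.806
  i(L1)=0.2902  i(V1)=-0.2954  i(V2)=-0.9938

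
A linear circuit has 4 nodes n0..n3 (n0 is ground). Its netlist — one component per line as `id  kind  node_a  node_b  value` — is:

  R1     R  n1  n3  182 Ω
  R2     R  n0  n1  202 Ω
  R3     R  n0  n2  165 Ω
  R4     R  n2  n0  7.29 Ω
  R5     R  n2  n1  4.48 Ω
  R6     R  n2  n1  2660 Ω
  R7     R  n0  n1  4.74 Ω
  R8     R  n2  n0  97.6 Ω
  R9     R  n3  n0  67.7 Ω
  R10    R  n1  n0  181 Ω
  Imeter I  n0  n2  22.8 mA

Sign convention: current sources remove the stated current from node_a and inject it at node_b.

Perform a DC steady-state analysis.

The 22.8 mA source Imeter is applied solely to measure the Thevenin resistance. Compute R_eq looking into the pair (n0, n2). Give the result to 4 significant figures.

Apply KCL at each of the 3 non-ground nodes and solve the resulting linear system.
Node n1: branches {R1, R2, R5, R6, R7, R10} → V_1 = 0.04272
Node n2: branches {R3, R4, R5, R6, R8, Imeter} → V_2 = 0.08580
Node n3: branches {R1, R9} → V_3 = 0.01158

R_eq = 3.763 Ω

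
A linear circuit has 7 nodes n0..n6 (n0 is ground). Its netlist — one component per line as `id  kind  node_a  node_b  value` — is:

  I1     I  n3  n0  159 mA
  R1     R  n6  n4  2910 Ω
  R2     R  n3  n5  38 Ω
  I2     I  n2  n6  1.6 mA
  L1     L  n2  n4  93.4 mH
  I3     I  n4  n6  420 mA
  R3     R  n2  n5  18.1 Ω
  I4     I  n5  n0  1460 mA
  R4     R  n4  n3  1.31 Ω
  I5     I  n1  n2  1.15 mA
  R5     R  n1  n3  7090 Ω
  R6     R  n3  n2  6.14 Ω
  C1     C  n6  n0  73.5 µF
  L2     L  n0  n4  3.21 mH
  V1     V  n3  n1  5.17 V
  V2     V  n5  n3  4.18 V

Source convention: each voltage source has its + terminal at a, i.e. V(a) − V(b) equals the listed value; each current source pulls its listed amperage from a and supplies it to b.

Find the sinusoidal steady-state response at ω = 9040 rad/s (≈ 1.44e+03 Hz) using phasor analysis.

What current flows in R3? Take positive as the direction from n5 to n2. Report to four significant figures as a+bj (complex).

0.1726+0.0003199j A

Apply KCL at each of the 6 non-ground nodes and solve the resulting linear system.
Node n1: branches {I5, R5, V1} → V_1 = -7.877-59.21j
Node n2: branches {I2, L1, R3, I5, R6} → V_2 = -1.650-59.22j
Node n3: branches {I1, R2, R4, R5, R6, V1, V2} → V_3 = -2.707-59.21j
Node n4: branches {R1, L1, I3, R4, L2} → V_4 = -0.5841-59.21j
Node n5: branches {R2, R3, I4, V2} → V_5 = 1.473-59.21j
Node n6: branches {R1, I2, I3, C1} → V_6 = -0.03029-0.6342j
Source currents: i(V1)=0.0004208+0.000j, i(V2)=-1.743-0.0003199j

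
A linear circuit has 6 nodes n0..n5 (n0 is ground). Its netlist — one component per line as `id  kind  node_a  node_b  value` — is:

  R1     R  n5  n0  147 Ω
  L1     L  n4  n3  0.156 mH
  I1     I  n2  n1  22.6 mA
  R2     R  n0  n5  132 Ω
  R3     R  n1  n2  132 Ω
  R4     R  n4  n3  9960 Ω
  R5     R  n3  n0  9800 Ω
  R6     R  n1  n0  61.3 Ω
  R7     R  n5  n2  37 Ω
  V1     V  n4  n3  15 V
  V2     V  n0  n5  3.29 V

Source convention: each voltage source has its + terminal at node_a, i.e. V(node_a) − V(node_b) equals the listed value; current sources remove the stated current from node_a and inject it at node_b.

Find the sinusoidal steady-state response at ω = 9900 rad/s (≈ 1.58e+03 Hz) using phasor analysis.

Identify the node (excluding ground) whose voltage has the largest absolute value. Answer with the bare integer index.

4

Apply KCL at each of the 5 non-ground nodes and solve the resulting linear system.
Node n1: branches {I1, R3, R6} → V_1 = -0.08166+0.000j
Node n2: branches {I1, R3, R7} → V_2 = -3.241+0.000j
Node n3: branches {L1, R4, R5, V1} → V_3 = 0.000+0.000j
Node n4: branches {L1, R4, V1} → V_4 = 15.00+0.000j
Node n5: branches {R1, R2, R7, V2} → V_5 = -3.290+0.000j
Source currents: i(V1)=-0.001506+9.713j, i(V2)=-0.04864+0.000j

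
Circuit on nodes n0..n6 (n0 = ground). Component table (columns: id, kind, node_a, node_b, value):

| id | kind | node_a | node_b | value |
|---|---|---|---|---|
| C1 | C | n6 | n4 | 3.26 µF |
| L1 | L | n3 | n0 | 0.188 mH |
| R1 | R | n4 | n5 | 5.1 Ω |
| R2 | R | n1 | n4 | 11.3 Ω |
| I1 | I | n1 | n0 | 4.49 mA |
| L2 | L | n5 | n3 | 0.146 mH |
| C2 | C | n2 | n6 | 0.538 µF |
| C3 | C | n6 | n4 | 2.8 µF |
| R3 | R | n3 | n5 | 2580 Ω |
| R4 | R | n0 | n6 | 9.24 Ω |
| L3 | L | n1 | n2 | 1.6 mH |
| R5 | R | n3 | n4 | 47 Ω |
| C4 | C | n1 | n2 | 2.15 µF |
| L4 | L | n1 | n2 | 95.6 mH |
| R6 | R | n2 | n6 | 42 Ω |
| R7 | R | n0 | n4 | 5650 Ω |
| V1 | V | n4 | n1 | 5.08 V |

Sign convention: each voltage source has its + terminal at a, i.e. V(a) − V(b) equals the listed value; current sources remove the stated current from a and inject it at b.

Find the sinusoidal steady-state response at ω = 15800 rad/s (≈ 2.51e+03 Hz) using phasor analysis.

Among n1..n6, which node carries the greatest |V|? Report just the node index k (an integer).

1

Apply KCL at each of the 6 non-ground nodes and solve the resulting linear system.
Node n1: branches {R2, I1, L3, C4, L4, V1} → V_1 = -5.120-0.1726j
Node n2: branches {C2, L3, C4, L4, R6} → V_2 = 0.2192+1.508j
Node n3: branches {L1, L2, R3, R5} → V_3 = 0.04026-0.06691j
Node n4: branches {C1, R1, R2, C3, R5, R7, V1} → V_4 = -0.03989-0.1726j
Node n5: branches {R1, L2, R3} → V_5 = 0.06629-0.1150j
Node n6: branches {C1, C2, C3, R4, R6} → V_6 = 0.1667+0.1255j
Source currents: i(V1)=-0.4556+0.03336j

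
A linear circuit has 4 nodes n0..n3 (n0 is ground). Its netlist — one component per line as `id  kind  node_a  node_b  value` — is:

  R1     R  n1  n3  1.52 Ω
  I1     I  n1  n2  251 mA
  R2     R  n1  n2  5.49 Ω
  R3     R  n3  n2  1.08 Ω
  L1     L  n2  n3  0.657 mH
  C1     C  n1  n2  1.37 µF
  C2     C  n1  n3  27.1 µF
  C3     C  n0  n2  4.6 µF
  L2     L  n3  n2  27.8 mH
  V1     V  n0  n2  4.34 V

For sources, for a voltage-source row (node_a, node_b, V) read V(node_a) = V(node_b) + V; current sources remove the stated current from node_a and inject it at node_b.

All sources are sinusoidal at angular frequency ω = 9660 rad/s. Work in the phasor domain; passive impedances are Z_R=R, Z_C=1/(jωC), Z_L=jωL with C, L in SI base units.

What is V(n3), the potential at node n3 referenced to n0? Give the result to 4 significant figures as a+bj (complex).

Apply KCL at each of the 3 non-ground nodes and solve the resulting linear system.
Node n1: branches {R1, I1, R2, C1, C2} → V_1 = -4.754+0.05058j
Node n2: branches {I1, R2, R3, L1, C1, C3, L2, V1} → V_2 = -4.340+0.000j
Node n3: branches {R1, R3, L1, C2, L2} → V_3 = -4.523-0.03585j
Source currents: i(V1)=0.000-0.1929j

-4.523-0.03585j V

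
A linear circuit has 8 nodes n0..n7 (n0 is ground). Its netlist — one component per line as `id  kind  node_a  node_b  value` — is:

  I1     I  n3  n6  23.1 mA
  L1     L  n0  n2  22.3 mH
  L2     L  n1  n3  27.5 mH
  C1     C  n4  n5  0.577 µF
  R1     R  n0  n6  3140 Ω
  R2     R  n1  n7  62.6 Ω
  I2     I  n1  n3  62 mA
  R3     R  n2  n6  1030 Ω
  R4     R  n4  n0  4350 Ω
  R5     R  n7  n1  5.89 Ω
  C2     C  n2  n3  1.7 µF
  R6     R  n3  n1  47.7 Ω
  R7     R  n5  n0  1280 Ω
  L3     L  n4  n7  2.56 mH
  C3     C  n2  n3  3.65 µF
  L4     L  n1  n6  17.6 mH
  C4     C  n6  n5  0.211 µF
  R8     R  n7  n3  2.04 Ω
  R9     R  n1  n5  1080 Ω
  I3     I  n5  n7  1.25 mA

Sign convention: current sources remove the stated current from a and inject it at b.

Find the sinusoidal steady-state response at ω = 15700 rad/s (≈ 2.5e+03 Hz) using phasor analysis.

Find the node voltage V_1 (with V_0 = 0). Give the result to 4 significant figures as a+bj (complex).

Element admittances at ω=15700 rad/s:
  I1: injects 0.0231 A into n6 (from n3)
  Y(L1) = 0.000-0.002856j S between n0,n2
  Y(L2) = 0.000-0.002316j S between n1,n3
  Y(C1) = 0.000+0.009059j S between n4,n5
  Y(R1) = 0.0003185+0.000j S between n0,n6
  Y(R2) = 0.01597+0.000j S between n1,n7
  I2: injects 0.062 A into n3 (from n1)
  Y(R3) = 0.0009709+0.000j S between n2,n6
  Y(R4) = 0.0002299+0.000j S between n4,n0
  Y(R5) = 0.1698+0.000j S between n7,n1
  Y(C2) = 0.000+0.02669j S between n2,n3
  Y(R6) = 0.02096+0.000j S between n3,n1
  Y(R7) = 0.0007813+0.000j S between n5,n0
  Y(L3) = 0.000-0.02488j S between n4,n7
  Y(C3) = 0.000+0.05731j S between n2,n3
  Y(L4) = 0.000-0.003619j S between n1,n6
  Y(C4) = 0.000+0.003313j S between n6,n5
  Y(R8) = 0.4902+0.000j S between n7,n3
  Y(R9) = 0.0009259+0.000j S between n1,n5
  I3: injects 0.00125 A into n7 (from n5)
Assemble and solve the 7×7 MNA system:
  V(n1)=0.2153-1.818j  V(n2)=0.5632-1.805j  V(n3)=0.4480-1.620j  V(n4)=-0.7868-2.665j  V(n5)=2.262+0.1892j  V(n6)=11.21+6.511j  V(n7)=0.3479-1.633j

0.2153-1.818j V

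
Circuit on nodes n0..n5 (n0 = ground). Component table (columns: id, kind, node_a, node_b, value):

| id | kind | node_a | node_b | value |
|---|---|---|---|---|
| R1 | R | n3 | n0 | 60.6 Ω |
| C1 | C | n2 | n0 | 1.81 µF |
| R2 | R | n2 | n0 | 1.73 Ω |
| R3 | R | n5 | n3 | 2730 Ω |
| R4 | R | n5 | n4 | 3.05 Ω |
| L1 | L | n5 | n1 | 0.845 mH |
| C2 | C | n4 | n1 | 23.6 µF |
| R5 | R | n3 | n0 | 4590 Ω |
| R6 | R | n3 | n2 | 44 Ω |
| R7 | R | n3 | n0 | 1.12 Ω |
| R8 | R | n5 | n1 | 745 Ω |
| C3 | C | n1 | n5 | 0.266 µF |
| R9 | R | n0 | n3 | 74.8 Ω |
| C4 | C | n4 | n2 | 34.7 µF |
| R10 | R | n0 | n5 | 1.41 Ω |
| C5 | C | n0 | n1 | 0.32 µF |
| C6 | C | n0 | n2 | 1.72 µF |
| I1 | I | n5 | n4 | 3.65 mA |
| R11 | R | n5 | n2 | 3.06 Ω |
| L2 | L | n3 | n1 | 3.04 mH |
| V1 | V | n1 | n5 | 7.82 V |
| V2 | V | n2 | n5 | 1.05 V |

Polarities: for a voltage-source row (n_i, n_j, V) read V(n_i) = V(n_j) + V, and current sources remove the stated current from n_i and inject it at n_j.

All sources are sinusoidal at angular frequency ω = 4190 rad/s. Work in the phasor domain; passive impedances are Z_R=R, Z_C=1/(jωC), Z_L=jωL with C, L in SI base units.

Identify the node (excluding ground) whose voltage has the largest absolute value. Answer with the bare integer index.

Apply KCL at each of the 5 non-ground nodes and solve the resulting linear system.
Node n1: branches {L1, C2, R8, C3, C5, L2, V1} → V_1 = 7.286+0.4072j
Node n2: branches {C1, R2, R6, C4, C6, R11, V2} → V_2 = 0.5157+0.4072j
Node n3: branches {R1, R3, R5, R6, R7, R9, L2} → V_3 = 0.09467-0.5868j
Node n4: branches {R4, C2, C4, I1} → V_4 = 0.8259+2.218j
Node n5: branches {R3, R4, L1, R8, C3, R10, I1, R11, V1, V2} → V_5 = -0.5343+0.4072j
Source currents: i(V1)=-0.2670+2.116j, i(V2)=-0.9081-0.2205j

1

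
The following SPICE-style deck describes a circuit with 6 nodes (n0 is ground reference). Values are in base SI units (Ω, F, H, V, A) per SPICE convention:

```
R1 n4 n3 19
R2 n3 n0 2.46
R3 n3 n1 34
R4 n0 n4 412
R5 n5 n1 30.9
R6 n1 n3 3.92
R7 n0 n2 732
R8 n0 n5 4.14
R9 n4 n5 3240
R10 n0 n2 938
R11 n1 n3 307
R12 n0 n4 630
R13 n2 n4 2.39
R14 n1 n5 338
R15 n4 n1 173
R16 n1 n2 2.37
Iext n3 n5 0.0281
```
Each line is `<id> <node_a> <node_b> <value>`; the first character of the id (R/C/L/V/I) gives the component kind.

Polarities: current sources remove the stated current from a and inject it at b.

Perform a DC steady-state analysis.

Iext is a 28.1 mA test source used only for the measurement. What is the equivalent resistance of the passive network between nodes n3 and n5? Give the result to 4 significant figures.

R_eq = 5.429 Ω

Apply KCL at each of the 5 non-ground nodes and solve the resulting linear system.
Node n1: branches {R3, R5, R6, R11, R14, R15, R16} → V_1 = -0.04096
Node n2: branches {R7, R10, R13, R16} → V_2 = -0.04186
Node n3: branches {R1, R2, R3, R6, R11, Iext} → V_3 = -0.05643
Node n4: branches {R1, R4, R9, R12, R13, R15} → V_4 = -0.04300
Node n5: branches {R5, R8, R9, R14, Iext} → V_5 = 0.09611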